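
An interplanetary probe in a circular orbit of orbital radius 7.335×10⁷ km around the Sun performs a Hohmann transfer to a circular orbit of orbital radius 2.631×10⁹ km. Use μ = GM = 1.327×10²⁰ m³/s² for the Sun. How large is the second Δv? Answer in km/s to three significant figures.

r₁ = 7.335×10⁷ km = 7.335×10¹⁰ m.
r₂ = 2.631×10⁹ km = 2.631×10¹² m.
Transfer ellipse a_t = (r₁ + r₂)/2 = 1.352×10¹² m.
At r₁: circular v_c1 = √(μ/r₁) = 42530 m/s; transfer-perihelion v_p = √[μ(2/r₁ − 1/a_t)] = 59330 m/s.
At r₂: circular v_c2 = √(μ/r₂) = 7102 m/s; transfer-aphelion v_a = √[μ(2/r₂ − 1/a_t)] = 1654 m/s.
Δv₂ = v_c2 − v_a = 5448 m/s.
= 5.448 km/s.

Δv ≈ 5.45 km/s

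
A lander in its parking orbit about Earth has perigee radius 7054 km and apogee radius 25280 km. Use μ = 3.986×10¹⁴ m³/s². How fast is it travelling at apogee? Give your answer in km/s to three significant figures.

Semi-major axis a = (r_p + r_a)/2 = 16167 km = 1.617×10⁷ m.
Vis-viva: v² = μ(2/r − 1/a) = 3.986×10¹⁴ × (7.911×10⁻⁸ − 6.185×10⁻⁸) = 6.880×10⁶ m²/s².
v = 2623 m/s = 2.623 km/s.

v ≈ 2.62 km/s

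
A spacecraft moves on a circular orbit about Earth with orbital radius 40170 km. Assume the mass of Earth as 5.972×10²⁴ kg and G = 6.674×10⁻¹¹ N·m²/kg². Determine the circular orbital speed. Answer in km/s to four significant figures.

v ≈ 3.150 km/s

μ = GM = 6.674×10⁻¹¹ × 5.972×10²⁴ = 3.986×10¹⁴ m³/s².
r = 40170 km = 4.017×10⁷ m.
For a circular orbit v = √(μ/r) = √(3.986×10¹⁴ / 4.017×10⁷) = √(9.922×10⁶) = 3150 m/s.
That is 3.150 km/s.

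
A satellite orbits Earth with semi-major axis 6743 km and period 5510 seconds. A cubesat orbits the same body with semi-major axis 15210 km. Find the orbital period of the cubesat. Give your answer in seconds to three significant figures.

Kepler's third law: T² ∝ a³, so T₂ = T₁ (a₂/a₁)^(3/2).
a₂/a₁ = 2.256, (a₂/a₁)^(3/2) = 3.388.
T₂ = 5510 × 3.388 = 18670 seconds.

T₂ ≈ 18700 seconds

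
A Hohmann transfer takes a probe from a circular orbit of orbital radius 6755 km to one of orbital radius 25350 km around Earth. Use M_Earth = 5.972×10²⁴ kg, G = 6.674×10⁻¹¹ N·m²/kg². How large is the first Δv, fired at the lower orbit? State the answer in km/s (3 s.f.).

Δv ≈ 1.97 km/s

μ = GM = 6.674×10⁻¹¹ × 5.972×10²⁴ = 3.986×10¹⁴ m³/s².
r₁ = 6755 km = 6.755×10⁶ m.
r₂ = 25350 km = 2.535×10⁷ m.
Transfer ellipse a_t = (r₁ + r₂)/2 = 1.605×10⁷ m.
At r₁: circular v_c1 = √(μ/r₁) = 7681 m/s; transfer-perigee v_p = √[μ(2/r₁ − 1/a_t)] = 9653 m/s.
Δv₁ = v_p − v_c1 = 1972 m/s.
= 1.972 km/s.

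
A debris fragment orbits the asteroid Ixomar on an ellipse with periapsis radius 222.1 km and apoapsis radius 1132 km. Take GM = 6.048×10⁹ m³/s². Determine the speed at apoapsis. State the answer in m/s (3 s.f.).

v ≈ 41.9 m/s

Semi-major axis a = (r_p + r_a)/2 = 677.05 km = 6.770×10⁵ m.
Vis-viva: v² = μ(2/r − 1/a) = 6.048×10⁹ × (1.767×10⁻⁶ − 1.477×10⁻⁶) = 1.753×10³ m²/s².
v = 41.86 m/s.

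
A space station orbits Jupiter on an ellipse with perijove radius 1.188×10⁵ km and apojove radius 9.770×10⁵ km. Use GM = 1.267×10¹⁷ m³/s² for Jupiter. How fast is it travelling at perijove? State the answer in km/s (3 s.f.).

Semi-major axis a = (r_p + r_a)/2 = 5.4790×10⁵ km = 5.479×10⁸ m.
Vis-viva: v² = μ(2/r − 1/a) = 1.267×10¹⁷ × (1.684×10⁻⁸ − 1.825×10⁻⁹) = 1.902×10⁹ m²/s².
v = 43610 m/s = 43.61 km/s.

v ≈ 43.6 km/s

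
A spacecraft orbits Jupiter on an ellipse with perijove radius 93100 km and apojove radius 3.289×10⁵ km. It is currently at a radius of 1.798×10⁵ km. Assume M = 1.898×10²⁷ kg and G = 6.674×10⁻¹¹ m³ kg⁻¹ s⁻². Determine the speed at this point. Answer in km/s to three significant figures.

μ = GM = 6.674×10⁻¹¹ × 1.898×10²⁷ = 1.267×10¹⁷ m³/s².
Semi-major axis a = (r_p + r_a)/2 = 2.1100×10⁵ km = 2.110×10⁸ m.
Vis-viva: v² = μ(2/r − 1/a) = 1.267×10¹⁷ × (1.112×10⁻⁸ − 4.739×10⁻⁹) = 8.087×10⁸ m²/s².
v = 28440 m/s = 28.44 km/s.

v ≈ 28.4 km/s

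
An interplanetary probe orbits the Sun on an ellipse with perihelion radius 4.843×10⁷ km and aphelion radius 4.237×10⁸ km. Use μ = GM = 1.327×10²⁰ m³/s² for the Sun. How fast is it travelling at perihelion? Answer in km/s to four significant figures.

Semi-major axis a = (r_p + r_a)/2 = 2.3606×10⁸ km = 2.361×10¹¹ m.
Vis-viva: v² = μ(2/r − 1/a) = 1.327×10²⁰ × (4.130×10⁻¹¹ − 4.236×10⁻¹²) = 4.918×10⁹ m²/s².
v = 70130 m/s = 70.13 km/s.

v ≈ 70.13 km/s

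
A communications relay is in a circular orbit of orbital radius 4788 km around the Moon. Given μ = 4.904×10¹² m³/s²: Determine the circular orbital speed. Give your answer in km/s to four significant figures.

v ≈ 1.012 km/s

r = 4788 km = 4.788×10⁶ m.
For a circular orbit v = √(μ/r) = √(4.904×10¹² / 4.788×10⁶) = √(1.024×10⁶) = 1012 m/s.
That is 1.012 km/s.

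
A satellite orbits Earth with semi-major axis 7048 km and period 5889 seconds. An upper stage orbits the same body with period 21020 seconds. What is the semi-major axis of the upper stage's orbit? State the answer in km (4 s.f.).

Kepler's third law: a³ ∝ T², so a₂ = a₁ (T₂/T₁)^(2/3).
T₂/T₁ = 3.569, (T₂/T₁)^(2/3) = 2.336.
a₂ = 7048 × 2.336 = 16460 km.

a₂ ≈ 16460 km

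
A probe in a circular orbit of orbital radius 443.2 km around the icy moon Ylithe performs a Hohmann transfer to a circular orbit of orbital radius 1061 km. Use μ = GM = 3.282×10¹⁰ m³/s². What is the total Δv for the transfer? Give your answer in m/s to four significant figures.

Δv_total ≈ 91.95 m/s

r₁ = 443.2 km = 4.432×10⁵ m.
r₂ = 1061 km = 1.061×10⁶ m.
Transfer ellipse a_t = (r₁ + r₂)/2 = 7.521×10⁵ m.
At r₁: circular v_c1 = √(μ/r₁) = 272.1 m/s; transfer-periapsis v_p = √[μ(2/r₁ − 1/a_t)] = 323.2 m/s.
Δv₁ = v_p − v_c1 = 51.09 m/s.
At r₂: circular v_c2 = √(μ/r₂) = 175.9 m/s; transfer-apoapsis v_a = √[μ(2/r₂ − 1/a_t)] = 135.0 m/s.
Δv₂ = v_c2 − v_a = 40.87 m/s.
Total Δv = Δv₁ + Δv₂ = 91.95 m/s.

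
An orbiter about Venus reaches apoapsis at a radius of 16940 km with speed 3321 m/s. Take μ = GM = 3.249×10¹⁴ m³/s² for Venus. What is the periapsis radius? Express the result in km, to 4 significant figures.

periapsis radius ≈ 6836 km

r_a = 1.694×10⁷ m.
Specific energy ε = v²/2 − μ/r = -1.366×10⁷ J/kg, so a = −μ/(2ε) = 1.189×10⁷ m.
The apsides satisfy r_p + r_a = 2a, so the periapsis radius is 2a − r_a = 6.836×10⁶ m = 6836.2 km.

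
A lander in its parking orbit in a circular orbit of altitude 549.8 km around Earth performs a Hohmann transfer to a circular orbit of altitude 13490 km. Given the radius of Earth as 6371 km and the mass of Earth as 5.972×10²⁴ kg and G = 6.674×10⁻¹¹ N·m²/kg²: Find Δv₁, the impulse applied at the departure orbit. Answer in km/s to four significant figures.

μ = GM = 6.674×10⁻¹¹ × 5.972×10²⁴ = 3.986×10¹⁴ m³/s².
r₁ = 6371 + 549.8 = 6920.8 km = 6.9208×10⁶ m.
r₂ = 6371 + 13490 = 19861 km = 1.9861×10⁷ m.
Transfer ellipse a_t = (r₁ + r₂)/2 = 1.339×10⁷ m.
At r₁: circular v_c1 = √(μ/r₁) = 7589 m/s; transfer-perigee v_p = √[μ(2/r₁ − 1/a_t)] = 9242 m/s.
Δv₁ = v_p − v_c1 = 1653 m/s.
= 1.653 km/s.

Δv ≈ 1.653 km/s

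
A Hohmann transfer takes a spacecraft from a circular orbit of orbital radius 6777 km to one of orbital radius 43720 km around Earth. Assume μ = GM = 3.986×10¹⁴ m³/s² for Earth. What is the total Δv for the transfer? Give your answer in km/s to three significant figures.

r₁ = 6777 km = 6.777×10⁶ m.
r₂ = 43720 km = 4.372×10⁷ m.
Transfer ellipse a_t = (r₁ + r₂)/2 = 2.525×10⁷ m.
At r₁: circular v_c1 = √(μ/r₁) = 7669 m/s; transfer-perigee v_p = √[μ(2/r₁ − 1/a_t)] = 10090 m/s.
Δv₁ = v_p − v_c1 = 2423 m/s.
At r₂: circular v_c2 = √(μ/r₂) = 3019 m/s; transfer-apogee v_a = √[μ(2/r₂ − 1/a_t)] = 1564 m/s.
Δv₂ = v_c2 − v_a = 1455 m/s.
Total Δv = Δv₁ + Δv₂ = 3878 m/s = 3.878 km/s.

Δv_total ≈ 3.88 km/s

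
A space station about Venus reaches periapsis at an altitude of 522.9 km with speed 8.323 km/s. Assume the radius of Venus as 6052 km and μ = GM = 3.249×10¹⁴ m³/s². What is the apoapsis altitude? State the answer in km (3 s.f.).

r_p = 6052 + 522.9 = 6574.9 km = 6.575×10⁶ m.
Specific energy ε = v²/2 − μ/r = -1.478×10⁷ J/kg, so a = −μ/(2ε) = 1.099×10⁷ m.
The apsides satisfy r_p + r_a = 2a, so the apoapsis radius is 2a − r_p = 1.541×10⁷ m = 15409 km.
Apoapsis altitude = 15409 − 6052 = 9356.9 km.

apoapsis altitude ≈ 9360 km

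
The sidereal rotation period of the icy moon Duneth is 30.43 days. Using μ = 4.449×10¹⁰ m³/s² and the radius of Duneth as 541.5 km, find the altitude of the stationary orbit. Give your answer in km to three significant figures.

h_sync ≈ 19300 km

T = 30.43 days = 2.629×10⁶ s.
A synchronous orbit has period T, so by Kepler's third law a = (μT²/4π²)^(1/3).
μT²/4π² = 4.449×10¹⁰ × (2.629×10⁶)² / 39.48 = 7.790×10²¹ m³.
a = 1.982×10⁷ m = 19823 km.
Altitude h = a − R = 19823 − 541.5 = 19282 km.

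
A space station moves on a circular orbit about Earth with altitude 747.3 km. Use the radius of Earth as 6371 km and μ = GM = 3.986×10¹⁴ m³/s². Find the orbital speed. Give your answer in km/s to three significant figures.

v ≈ 7.48 km/s

r = 6371 + 747.3 = 7118.3 km = 7.1183×10⁶ m.
For a circular orbit v = √(μ/r) = √(3.986×10¹⁴ / 7.118×10⁶) = √(5.600×10⁷) = 7483 m/s.
That is 7.483 km/s.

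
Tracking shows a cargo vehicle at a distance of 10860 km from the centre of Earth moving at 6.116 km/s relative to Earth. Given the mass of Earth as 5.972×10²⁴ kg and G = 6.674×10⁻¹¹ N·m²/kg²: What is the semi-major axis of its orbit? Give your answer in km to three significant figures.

a ≈ 11100 km

μ = GM = 6.674×10⁻¹¹ × 5.972×10²⁴ = 3.986×10¹⁴ m³/s².
r = 1.086×10⁷ m.
Specific orbital energy ε = v²/2 − μ/r = (6116)²/2 − 3.986×10¹⁴/1.086×10⁷ = -1.800×10⁷ J/kg.
Since ε = −μ/(2a), a = −μ/(2ε) = 1.107×10⁷ m = 11073 km.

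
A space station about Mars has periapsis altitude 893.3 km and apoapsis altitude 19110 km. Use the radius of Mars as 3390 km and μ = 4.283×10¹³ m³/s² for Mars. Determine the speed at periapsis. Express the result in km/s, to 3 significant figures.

v ≈ 4.10 km/s

r_p = 3390 + 893.3 = 4283.3 km = 4.2833×10⁶ m.
r_a = 3390 + 19110 = 22500 km = 2.2500×10⁷ m.
Semi-major axis a = (r_p + r_a)/2 = 13392 km = 1.339×10⁷ m.
Vis-viva: v² = μ(2/r − 1/a) = 4.283×10¹³ × (4.669×10⁻⁷ − 7.467×10⁻⁸) = 1.680×10⁷ m²/s².
v = 4099 m/s = 4.099 km/s.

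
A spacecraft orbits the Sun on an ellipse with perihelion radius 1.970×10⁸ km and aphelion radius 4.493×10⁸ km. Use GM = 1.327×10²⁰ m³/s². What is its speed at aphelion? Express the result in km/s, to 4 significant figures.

v ≈ 13.42 km/s

Semi-major axis a = (r_p + r_a)/2 = 3.2315×10⁸ km = 3.232×10¹¹ m.
Vis-viva: v² = μ(2/r − 1/a) = 1.327×10²⁰ × (4.451×10⁻¹² − 3.095×10⁻¹²) = 1.801×10⁸ m²/s².
v = 13420 m/s = 13.42 km/s.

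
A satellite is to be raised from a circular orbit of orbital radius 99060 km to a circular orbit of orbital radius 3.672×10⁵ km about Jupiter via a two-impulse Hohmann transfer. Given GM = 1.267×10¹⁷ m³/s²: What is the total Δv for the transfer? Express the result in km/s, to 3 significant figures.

r₁ = 99060 km = 9.906×10⁷ m.
r₂ = 3.672×10⁵ km = 3.672×10⁸ m.
Transfer ellipse a_t = (r₁ + r₂)/2 = 2.331×10⁸ m.
At r₁: circular v_c1 = √(μ/r₁) = 35760 m/s; transfer-perijove v_p = √[μ(2/r₁ − 1/a_t)] = 44880 m/s.
Δv₁ = v_p − v_c1 = 9121 m/s.
At r₂: circular v_c2 = √(μ/r₂) = 18580 m/s; transfer-apojove v_a = √[μ(2/r₂ − 1/a_t)] = 12110 m/s.
Δv₂ = v_c2 − v_a = 6467 m/s.
Total Δv = Δv₁ + Δv₂ = 15590 m/s = 15.59 km/s.

Δv_total ≈ 15.6 km/s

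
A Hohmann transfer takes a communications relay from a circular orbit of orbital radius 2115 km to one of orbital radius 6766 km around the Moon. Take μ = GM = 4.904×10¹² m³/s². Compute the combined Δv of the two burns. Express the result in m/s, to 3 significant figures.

r₁ = 2115 km = 2.115×10⁶ m.
r₂ = 6766 km = 6.766×10⁶ m.
Transfer ellipse a_t = (r₁ + r₂)/2 = 4.440×10⁶ m.
At r₁: circular v_c1 = √(μ/r₁) = 1523 m/s; transfer-perilune v_p = √[μ(2/r₁ − 1/a_t)] = 1880 m/s.
Δv₁ = v_p − v_c1 = 356.9 m/s.
At r₂: circular v_c2 = √(μ/r₂) = 851.4 m/s; transfer-apolune v_a = √[μ(2/r₂ − 1/a_t)] = 587.6 m/s.
Δv₂ = v_c2 − v_a = 263.8 m/s.
Total Δv = Δv₁ + Δv₂ = 620.7 m/s.

Δv_total ≈ 621 m/s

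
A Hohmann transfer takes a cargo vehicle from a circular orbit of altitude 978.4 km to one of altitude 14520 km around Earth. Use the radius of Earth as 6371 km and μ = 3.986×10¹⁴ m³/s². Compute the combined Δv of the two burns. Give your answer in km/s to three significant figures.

Δv_total ≈ 2.81 km/s

r₁ = 6371 + 978.4 = 7349.4 km = 7.3494×10⁶ m.
r₂ = 6371 + 14520 = 20891 km = 2.0891×10⁷ m.
Transfer ellipse a_t = (r₁ + r₂)/2 = 1.412×10⁷ m.
At r₁: circular v_c1 = √(μ/r₁) = 7364 m/s; transfer-perigee v_p = √[μ(2/r₁ − 1/a_t)] = 8958 m/s.
Δv₁ = v_p − v_c1 = 1593 m/s.
At r₂: circular v_c2 = √(μ/r₂) = 4368 m/s; transfer-apogee v_a = √[μ(2/r₂ − 1/a_t)] = 3151 m/s.
Δv₂ = v_c2 − v_a = 1217 m/s.
Total Δv = Δv₁ + Δv₂ = 2810 m/s = 2.810 km/s.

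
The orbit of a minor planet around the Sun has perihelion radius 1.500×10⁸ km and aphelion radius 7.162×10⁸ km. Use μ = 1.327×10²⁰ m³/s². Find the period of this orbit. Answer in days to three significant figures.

T ≈ 1800 days

Semi-major axis a = (r_p + r_a)/2 = (1.5000×10⁸ + 7.1620×10⁸)/2 = 4.3310×10⁸ km = 4.331×10¹¹ m.
By Kepler's third law T = 2π√(a³/μ) = 2π × 2.474×10⁷ = 1.555×10⁸ s.
= 1799 days.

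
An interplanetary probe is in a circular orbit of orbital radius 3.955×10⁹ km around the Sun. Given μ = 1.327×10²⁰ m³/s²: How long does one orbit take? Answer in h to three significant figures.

T ≈ 1190000 h

r = 3.955×10⁹ km = 3.955×10¹² m.
Kepler's third law: T = 2π√(r³/μ) = 2π√((3.955×10¹²)³ / 1.327×10²⁰).
r³/μ = 4.662×10¹⁷ s², so T = 2π × 6.828×10⁸ = 4.290×10⁹ s.
Converting: 4.290×10⁹ s ÷ 3600 = 1.192×10⁶ h.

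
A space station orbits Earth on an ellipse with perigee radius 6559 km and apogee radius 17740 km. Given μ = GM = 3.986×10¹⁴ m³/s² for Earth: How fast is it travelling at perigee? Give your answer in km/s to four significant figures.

Semi-major axis a = (r_p + r_a)/2 = 12150 km = 1.215×10⁷ m.
Vis-viva: v² = μ(2/r − 1/a) = 3.986×10¹⁴ × (3.049×10⁻⁷ − 8.231×10⁻⁸) = 8.873×10⁷ m²/s².
v = 9420 m/s = 9.420 km/s.

v ≈ 9.420 km/s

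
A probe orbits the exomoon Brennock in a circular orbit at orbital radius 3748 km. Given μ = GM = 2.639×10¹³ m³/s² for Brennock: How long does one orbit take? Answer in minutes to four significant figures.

r = 3748 km = 3.748×10⁶ m.
Kepler's third law: T = 2π√(r³/μ) = 2π√((3.748×10⁶)³ / 2.639×10¹³).
r³/μ = 1.995×10⁶ s², so T = 2π × 1.412×10³ = 8.875×10³ s.
Converting: 8.875×10³ s ÷ 60.00 = 147.9 minutes.

T ≈ 147.9 minutes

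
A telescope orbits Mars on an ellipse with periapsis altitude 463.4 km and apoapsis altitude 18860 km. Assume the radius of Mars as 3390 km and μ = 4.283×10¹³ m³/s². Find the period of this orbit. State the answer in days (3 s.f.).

r_p = 3390 + 463.4 = 3853.4 km = 3.8534×10⁶ m.
r_a = 3390 + 18860 = 22250 km = 2.2250×10⁷ m.
Semi-major axis a = (r_p + r_a)/2 = (3853.4 + 22250)/2 = 13052 km = 1.305×10⁷ m.
By Kepler's third law T = 2π√(a³/μ) = 2π × 7.205×10³ = 4.527×10⁴ s.
= 0.524 days.

T ≈ 0.524 days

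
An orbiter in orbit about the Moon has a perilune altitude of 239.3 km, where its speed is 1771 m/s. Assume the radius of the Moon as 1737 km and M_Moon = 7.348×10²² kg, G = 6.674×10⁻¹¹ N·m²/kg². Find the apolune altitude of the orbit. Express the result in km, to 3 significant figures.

apolune altitude ≈ 1660 km

μ = GM = 6.674×10⁻¹¹ × 7.348×10²² = 4.904×10¹² m³/s².
r_p = 1737 + 239.3 = 1976.3 km = 1.976×10⁶ m.
Specific energy ε = v²/2 − μ/r = -9.132×10⁵ J/kg, so a = −μ/(2ε) = 2.685×10⁶ m.
The apsides satisfy r_p + r_a = 2a, so the apolune radius is 2a − r_p = 3.394×10⁶ m = 3393.8 km.
Apolune altitude = 3393.8 − 1737 = 1656.8 km.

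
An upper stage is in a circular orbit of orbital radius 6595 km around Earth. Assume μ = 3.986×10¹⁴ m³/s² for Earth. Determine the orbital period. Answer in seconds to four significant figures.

T ≈ 5330 seconds

r = 6595 km = 6.595×10⁶ m.
Kepler's third law: T = 2π√(r³/μ) = 2π√((6.595×10⁶)³ / 3.986×10¹⁴).
r³/μ = 7.196×10⁵ s², so T = 2π × 8.483×10² = 5.330×10³ s.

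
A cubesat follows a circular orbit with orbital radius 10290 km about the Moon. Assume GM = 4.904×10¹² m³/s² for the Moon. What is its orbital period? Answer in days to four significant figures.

r = 10290 km = 1.029×10⁷ m.
Kepler's third law: T = 2π√(r³/μ) = 2π√((1.029×10⁷)³ / 4.904×10¹²).
r³/μ = 2.222×10⁸ s², so T = 2π × 1.491×10⁴ = 9.365×10⁴ s.
Converting: 9.365×10⁴ s ÷ 86400 = 1.084 days.

T ≈ 1.084 days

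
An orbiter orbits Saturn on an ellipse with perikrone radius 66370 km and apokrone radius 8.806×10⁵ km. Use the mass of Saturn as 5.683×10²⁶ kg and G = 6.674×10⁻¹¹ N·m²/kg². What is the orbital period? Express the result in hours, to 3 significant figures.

μ = GM = 6.674×10⁻¹¹ × 5.683×10²⁶ = 3.793×10¹⁶ m³/s².
Semi-major axis a = (r_p + r_a)/2 = (66370 + 8.8060×10⁵)/2 = 4.7348×10⁵ km = 4.735×10⁸ m.
By Kepler's third law T = 2π√(a³/μ) = 2π × 5.290×10⁴ = 3.324×10⁵ s.
= 92.33 hours.

T ≈ 92.3 hours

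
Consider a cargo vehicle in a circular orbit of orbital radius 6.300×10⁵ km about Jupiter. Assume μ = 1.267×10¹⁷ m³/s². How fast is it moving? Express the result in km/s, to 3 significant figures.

v ≈ 14.2 km/s

r = 6.300×10⁵ km = 6.300×10⁸ m.
For a circular orbit v = √(μ/r) = √(1.267×10¹⁷ / 6.300×10⁸) = √(2.011×10⁸) = 14180 m/s.
That is 14.18 km/s.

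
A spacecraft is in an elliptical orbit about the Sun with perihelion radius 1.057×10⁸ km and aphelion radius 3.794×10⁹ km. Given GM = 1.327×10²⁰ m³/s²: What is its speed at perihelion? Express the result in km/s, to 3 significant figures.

Semi-major axis a = (r_p + r_a)/2 = 1.9498×10⁹ km = 1.950×10¹² m.
Vis-viva: v² = μ(2/r − 1/a) = 1.327×10²⁰ × (1.892×10⁻¹¹ − 5.129×10⁻¹³) = 2.443×10⁹ m²/s².
v = 49420 m/s = 49.42 km/s.

v ≈ 49.4 km/s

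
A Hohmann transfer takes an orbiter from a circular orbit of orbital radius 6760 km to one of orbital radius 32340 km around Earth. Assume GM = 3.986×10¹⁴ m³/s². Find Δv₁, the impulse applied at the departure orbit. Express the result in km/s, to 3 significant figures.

Δv ≈ 2.20 km/s

r₁ = 6760 km = 6.760×10⁶ m.
r₂ = 32340 km = 3.234×10⁷ m.
Transfer ellipse a_t = (r₁ + r₂)/2 = 1.955×10⁷ m.
At r₁: circular v_c1 = √(μ/r₁) = 7679 m/s; transfer-perigee v_p = √[μ(2/r₁ − 1/a_t)] = 9876 m/s.
Δv₁ = v_p − v_c1 = 2197 m/s.
= 2.197 km/s.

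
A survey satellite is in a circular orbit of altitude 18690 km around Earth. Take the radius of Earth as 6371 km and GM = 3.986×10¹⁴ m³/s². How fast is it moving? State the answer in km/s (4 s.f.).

r = 6371 + 18690 = 25061 km = 2.5061×10⁷ m.
For a circular orbit v = √(μ/r) = √(3.986×10¹⁴ / 2.506×10⁷) = √(1.591×10⁷) = 3988 m/s.
That is 3.988 km/s.

v ≈ 3.988 km/s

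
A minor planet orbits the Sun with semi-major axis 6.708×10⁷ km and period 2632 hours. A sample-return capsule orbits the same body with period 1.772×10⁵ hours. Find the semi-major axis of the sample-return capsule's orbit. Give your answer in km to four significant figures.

a₂ ≈ 1.110×10⁹ km

Kepler's third law: a³ ∝ T², so a₂ = a₁ (T₂/T₁)^(2/3).
T₂/T₁ = 67.33, (T₂/T₁)^(2/3) = 16.55.
a₂ = 6.708×10⁷ × 16.55 = 1.110×10⁹ km.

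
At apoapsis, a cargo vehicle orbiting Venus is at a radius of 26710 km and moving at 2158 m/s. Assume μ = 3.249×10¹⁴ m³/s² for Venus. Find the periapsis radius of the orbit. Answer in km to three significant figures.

r_a = 2.671×10⁷ m.
Specific energy ε = v²/2 − μ/r = -9.836×10⁶ J/kg, so a = −μ/(2ε) = 1.652×10⁷ m.
The apsides satisfy r_p + r_a = 2a, so the periapsis radius is 2a − r_a = 6.323×10⁶ m = 6323.4 km.

periapsis radius ≈ 6320 km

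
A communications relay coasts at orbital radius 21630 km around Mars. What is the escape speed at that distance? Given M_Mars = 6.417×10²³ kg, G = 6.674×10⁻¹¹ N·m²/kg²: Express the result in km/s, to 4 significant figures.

μ = GM = 6.674×10⁻¹¹ × 6.417×10²³ = 4.283×10¹³ m³/s².
r = 21630 km = 2.163×10⁷ m.
Escape speed v_esc = √(2μ/r) = √(2 × 4.283×10¹³ / 2.163×10⁷) = √(3.960×10⁶) = 1990 m/s.
= 1.990 km/s.

v_esc ≈ 1.990 km/s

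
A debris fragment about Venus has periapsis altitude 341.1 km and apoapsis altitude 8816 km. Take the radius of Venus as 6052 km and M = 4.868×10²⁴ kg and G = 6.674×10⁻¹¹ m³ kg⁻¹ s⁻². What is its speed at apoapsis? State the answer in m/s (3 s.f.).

v ≈ 3630 m/s

μ = GM = 6.674×10⁻¹¹ × 4.868×10²⁴ = 3.249×10¹⁴ m³/s².
r_p = 6052 + 341.1 = 6393.1 km = 6.3931×10⁶ m.
r_a = 6052 + 8816 = 14868 km = 1.4868×10⁷ m.
Semi-major axis a = (r_p + r_a)/2 = 10631 km = 1.063×10⁷ m.
Vis-viva: v² = μ(2/r − 1/a) = 3.249×10¹⁴ × (1.345×10⁻⁷ − 9.407×10⁻⁸) = 1.314×10⁷ m²/s².
v = 3625 m/s.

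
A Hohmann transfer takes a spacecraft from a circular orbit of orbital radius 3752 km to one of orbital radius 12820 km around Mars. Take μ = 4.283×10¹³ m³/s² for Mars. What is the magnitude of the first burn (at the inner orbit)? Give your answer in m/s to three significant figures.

r₁ = 3752 km = 3.752×10⁶ m.
r₂ = 12820 km = 1.282×10⁷ m.
Transfer ellipse a_t = (r₁ + r₂)/2 = 8.286×10⁶ m.
At r₁: circular v_c1 = √(μ/r₁) = 3379 m/s; transfer-periapsis v_p = √[μ(2/r₁ − 1/a_t)] = 4203 m/s.
Δv₁ = v_p − v_c1 = 823.9 m/s.

Δv ≈ 824 m/s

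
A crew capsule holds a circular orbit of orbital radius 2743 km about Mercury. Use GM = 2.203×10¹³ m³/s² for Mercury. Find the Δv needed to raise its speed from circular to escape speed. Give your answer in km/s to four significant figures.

Δv ≈ 1.174 km/s

r = 2743 km = 2.743×10⁶ m.
Circular speed v_c = √(μ/r) = 2834 m/s.
Escape speed v_esc = √(2μ/r) = √2 × v_c = 4008 m/s.
Δv = v_esc − v_c = 1174 m/s = 1.174 km/s.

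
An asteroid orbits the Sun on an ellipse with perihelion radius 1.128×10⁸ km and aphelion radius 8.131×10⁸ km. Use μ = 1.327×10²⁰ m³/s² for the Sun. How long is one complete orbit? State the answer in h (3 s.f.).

T ≈ 47700 h

Semi-major axis a = (r_p + r_a)/2 = (1.1280×10⁸ + 8.1310×10⁸)/2 = 4.6295×10⁸ km = 4.630×10¹¹ m.
By Kepler's third law T = 2π√(a³/μ) = 2π × 2.734×10⁷ = 1.718×10⁸ s.
= 47720 h.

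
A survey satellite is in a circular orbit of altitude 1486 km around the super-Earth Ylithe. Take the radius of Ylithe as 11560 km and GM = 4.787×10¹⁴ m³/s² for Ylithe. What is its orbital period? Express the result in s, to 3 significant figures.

T ≈ 13500 s

r = 11560 + 1486 = 13046 km = 1.3046×10⁷ m.
Kepler's third law: T = 2π√(r³/μ) = 2π√((1.305×10⁷)³ / 4.787×10¹⁴).
r³/μ = 4.638×10⁶ s², so T = 2π × 2.154×10³ = 1.353×10⁴ s.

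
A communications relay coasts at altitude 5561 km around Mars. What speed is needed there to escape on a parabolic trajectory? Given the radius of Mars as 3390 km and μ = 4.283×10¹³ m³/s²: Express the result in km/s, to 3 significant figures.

r = 3390 + 5561 = 8951.0 km = 8.9510×10⁶ m.
Escape speed v_esc = √(2μ/r) = √(2 × 4.283×10¹³ / 8.951×10⁶) = √(9.570×10⁶) = 3094 m/s.
= 3.094 km/s.

v_esc ≈ 3.09 km/s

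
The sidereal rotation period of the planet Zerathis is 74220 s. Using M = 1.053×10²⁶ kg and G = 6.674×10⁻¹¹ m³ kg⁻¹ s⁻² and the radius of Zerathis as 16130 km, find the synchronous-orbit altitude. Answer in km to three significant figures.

h_sync ≈ 83200 km

μ = GM = 6.674×10⁻¹¹ × 1.053×10²⁶ = 7.028×10¹⁵ m³/s².
A synchronous orbit has period T, so by Kepler's third law a = (μT²/4π²)^(1/3).
μT²/4π² = 7.028×10¹⁵ × (7.422×10⁴)² / 39.48 = 9.806×10²³ m³.
a = 9.935×10⁷ m = 99349 km.
Altitude h = a − R = 99349 − 16130 = 83219 km.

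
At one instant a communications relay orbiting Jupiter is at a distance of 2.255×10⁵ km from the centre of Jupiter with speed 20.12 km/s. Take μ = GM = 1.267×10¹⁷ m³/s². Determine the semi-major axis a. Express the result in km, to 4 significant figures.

r = 2.255×10⁸ m.
Specific orbital energy ε = v²/2 − μ/r = (20120)²/2 − 1.267×10¹⁷/2.255×10⁸ = -3.595×10⁸ J/kg.
Since ε = −μ/(2a), a = −μ/(2ε) = 1.762×10⁸ m = 1.7624×10⁵ km.

a ≈ 1.762×10⁵ km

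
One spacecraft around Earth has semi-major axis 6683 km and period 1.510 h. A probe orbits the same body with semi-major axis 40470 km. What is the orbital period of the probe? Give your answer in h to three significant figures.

Kepler's third law: T² ∝ a³, so T₂ = T₁ (a₂/a₁)^(3/2).
a₂/a₁ = 6.056, (a₂/a₁)^(3/2) = 14.90.
T₂ = 1.510 × 14.90 = 22.50 h.

T₂ ≈ 22.5 h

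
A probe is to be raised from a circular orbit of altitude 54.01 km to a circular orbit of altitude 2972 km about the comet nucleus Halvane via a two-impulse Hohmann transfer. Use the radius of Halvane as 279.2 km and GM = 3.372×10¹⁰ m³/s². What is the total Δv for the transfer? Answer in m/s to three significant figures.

Δv_total ≈ 168 m/s

r₁ = 279.2 + 54.01 = 333.21 km = 3.3321×10⁵ m.
r₂ = 279.2 + 2972 = 3251.2 km = 3.2512×10⁶ m.
Transfer ellipse a_t = (r₁ + r₂)/2 = 1.792×10⁶ m.
At r₁: circular v_c1 = √(μ/r₁) = 318.1 m/s; transfer-periapsis v_p = √[μ(2/r₁ − 1/a_t)] = 428.5 m/s.
Δv₁ = v_p − v_c1 = 110.3 m/s.
At r₂: circular v_c2 = √(μ/r₂) = 101.8 m/s; transfer-apoapsis v_a = √[μ(2/r₂ − 1/a_t)] = 43.91 m/s.
Δv₂ = v_c2 − v_a = 57.93 m/s.
Total Δv = Δv₁ + Δv₂ = 168.3 m/s.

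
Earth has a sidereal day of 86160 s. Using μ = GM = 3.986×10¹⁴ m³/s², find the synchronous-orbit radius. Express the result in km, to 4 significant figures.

A synchronous orbit has period T, so by Kepler's third law a = (μT²/4π²)^(1/3).
μT²/4π² = 3.986×10¹⁴ × (8.616×10⁴)² / 39.48 = 7.495×10²² m³.
a = 4.216×10⁷ m = 42163 km.

r_sync ≈ 42160 km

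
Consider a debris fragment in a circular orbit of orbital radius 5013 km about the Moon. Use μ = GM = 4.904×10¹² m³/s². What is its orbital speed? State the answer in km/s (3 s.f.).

v ≈ 0.989 km/s

r = 5013 km = 5.013×10⁶ m.
For a circular orbit v = √(μ/r) = √(4.904×10¹² / 5.013×10⁶) = √(9.783×10⁵) = 989.1 m/s.
That is 0.9891 km/s.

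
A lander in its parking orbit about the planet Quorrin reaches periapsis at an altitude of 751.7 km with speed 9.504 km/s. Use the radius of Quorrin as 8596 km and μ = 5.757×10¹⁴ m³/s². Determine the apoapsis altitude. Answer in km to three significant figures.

r_p = 8596 + 751.7 = 9347.7 km = 9.348×10⁶ m.
Specific energy ε = v²/2 − μ/r = -1.642×10⁷ J/kg, so a = −μ/(2ε) = 1.753×10⁷ m.
The apsides satisfy r_p + r_a = 2a, so the apoapsis radius is 2a − r_p = 2.570×10⁷ m = 25704 km.
Apoapsis altitude = 25704 − 8596 = 17108 km.

apoapsis altitude ≈ 17100 km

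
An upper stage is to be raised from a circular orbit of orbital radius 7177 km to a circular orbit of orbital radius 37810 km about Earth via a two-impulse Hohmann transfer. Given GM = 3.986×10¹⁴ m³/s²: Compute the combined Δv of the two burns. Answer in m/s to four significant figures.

Δv_total ≈ 3623 m/s

r₁ = 7177 km = 7.177×10⁶ m.
r₂ = 37810 km = 3.781×10⁷ m.
Transfer ellipse a_t = (r₁ + r₂)/2 = 2.249×10⁷ m.
At r₁: circular v_c1 = √(μ/r₁) = 7452 m/s; transfer-perigee v_p = √[μ(2/r₁ − 1/a_t)] = 9662 m/s.
Δv₁ = v_p − v_c1 = 2210 m/s.
At r₂: circular v_c2 = √(μ/r₂) = 3247 m/s; transfer-apogee v_a = √[μ(2/r₂ − 1/a_t)] = 1834 m/s.
Δv₂ = v_c2 − v_a = 1413 m/s.
Total Δv = Δv₁ + Δv₂ = 3623 m/s.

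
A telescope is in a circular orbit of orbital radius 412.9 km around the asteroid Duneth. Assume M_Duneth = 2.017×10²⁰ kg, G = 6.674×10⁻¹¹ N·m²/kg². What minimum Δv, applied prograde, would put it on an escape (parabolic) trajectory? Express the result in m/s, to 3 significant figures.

μ = GM = 6.674×10⁻¹¹ × 2.017×10²⁰ = 1.346×10¹⁰ m³/s².
r = 412.9 km = 4.129×10⁵ m.
Circular speed v_c = √(μ/r) = 180.6 m/s.
Escape speed v_esc = √(2μ/r) = √2 × v_c = 255.4 m/s.
Δv = v_esc − v_c = 74.79 m/s.

Δv ≈ 74.8 m/s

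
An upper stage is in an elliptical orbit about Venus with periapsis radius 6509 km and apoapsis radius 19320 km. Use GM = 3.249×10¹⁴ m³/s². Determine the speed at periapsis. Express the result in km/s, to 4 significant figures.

v ≈ 8.641 km/s

Semi-major axis a = (r_p + r_a)/2 = 12914 km = 1.291×10⁷ m.
Vis-viva: v² = μ(2/r − 1/a) = 3.249×10¹⁴ × (3.073×10⁻⁷ − 7.743×10⁻⁸) = 7.467×10⁷ m²/s².
v = 8641 m/s = 8.641 km/s.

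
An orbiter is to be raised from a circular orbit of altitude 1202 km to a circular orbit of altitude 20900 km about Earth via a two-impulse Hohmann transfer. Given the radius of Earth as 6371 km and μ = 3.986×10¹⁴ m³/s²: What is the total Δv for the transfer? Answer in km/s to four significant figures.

Δv_total ≈ 3.124 km/s

r₁ = 6371 + 1202 = 7573.0 km = 7.5730×10⁶ m.
r₂ = 6371 + 20900 = 27271 km = 2.7271×10⁷ m.
Transfer ellipse a_t = (r₁ + r₂)/2 = 1.742×10⁷ m.
At r₁: circular v_c1 = √(μ/r₁) = 7255 m/s; transfer-perigee v_p = √[μ(2/r₁ − 1/a_t)] = 9077 m/s.
Δv₁ = v_p − v_c1 = 1822 m/s.
At r₂: circular v_c2 = √(μ/r₂) = 3823 m/s; transfer-apogee v_a = √[μ(2/r₂ − 1/a_t)] = 2521 m/s.
Δv₂ = v_c2 − v_a = 1303 m/s.
Total Δv = Δv₁ + Δv₂ = 3124 m/s = 3.124 km/s.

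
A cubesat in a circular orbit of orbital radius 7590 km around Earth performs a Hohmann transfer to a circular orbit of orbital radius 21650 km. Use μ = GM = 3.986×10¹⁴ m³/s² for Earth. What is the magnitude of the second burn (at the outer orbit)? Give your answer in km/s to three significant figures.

Δv ≈ 1.20 km/s

r₁ = 7590 km = 7.590×10⁶ m.
r₂ = 21650 km = 2.165×10⁷ m.
Transfer ellipse a_t = (r₁ + r₂)/2 = 1.462×10⁷ m.
At r₁: circular v_c1 = √(μ/r₁) = 7247 m/s; transfer-perigee v_p = √[μ(2/r₁ − 1/a_t)] = 8819 m/s.
At r₂: circular v_c2 = √(μ/r₂) = 4291 m/s; transfer-apogee v_a = √[μ(2/r₂ − 1/a_t)] = 3092 m/s.
Δv₂ = v_c2 − v_a = 1199 m/s.
= 1.199 km/s.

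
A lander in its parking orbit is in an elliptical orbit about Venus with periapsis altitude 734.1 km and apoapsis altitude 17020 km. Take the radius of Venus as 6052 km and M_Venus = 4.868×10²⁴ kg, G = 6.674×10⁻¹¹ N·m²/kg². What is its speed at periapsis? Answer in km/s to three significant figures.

μ = GM = 6.674×10⁻¹¹ × 4.868×10²⁴ = 3.249×10¹⁴ m³/s².
r_p = 6052 + 734.1 = 6786.1 km = 6.7861×10⁶ m.
r_a = 6052 + 17020 = 23072 km = 2.3072×10⁷ m.
Semi-major axis a = (r_p + r_a)/2 = 14929 km = 1.493×10⁷ m.
Vis-viva: v² = μ(2/r − 1/a) = 3.249×10¹⁴ × (2.947×10⁻⁷ − 6.698×10⁻⁸) = 7.399×10⁷ m²/s².
v = 8602 m/s = 8.602 km/s.

v ≈ 8.60 km/s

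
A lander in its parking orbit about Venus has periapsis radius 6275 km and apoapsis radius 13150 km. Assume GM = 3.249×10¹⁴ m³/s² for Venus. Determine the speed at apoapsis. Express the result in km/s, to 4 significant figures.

v ≈ 3.995 km/s

Semi-major axis a = (r_p + r_a)/2 = 9712.5 km = 9.712×10⁶ m.
Vis-viva: v² = μ(2/r − 1/a) = 3.249×10¹⁴ × (1.521×10⁻⁷ − 1.030×10⁻⁷) = 1.596×10⁷ m²/s².
v = 3995 m/s = 3.995 km/s.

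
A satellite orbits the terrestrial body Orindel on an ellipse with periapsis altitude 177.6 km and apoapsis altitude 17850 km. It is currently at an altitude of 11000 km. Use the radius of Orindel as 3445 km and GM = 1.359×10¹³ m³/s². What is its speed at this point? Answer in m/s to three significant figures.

v ≈ 889 m/s

r_p = 3445 + 177.6 = 3622.6 km = 3.6226×10⁶ m.
r_a = 3445 + 17850 = 21295 km = 2.1295×10⁷ m.
r = 3445 + 11000 = 14445 km = 1.444×10⁷ m.
Semi-major axis a = (r_p + r_a)/2 = 12459 km = 1.246×10⁷ m.
Vis-viva: v² = μ(2/r − 1/a) = 1.359×10¹³ × (1.385×10⁻⁷ − 8.026×10⁻⁸) = 7.908×10⁵ m²/s².
v = 889.3 m/s.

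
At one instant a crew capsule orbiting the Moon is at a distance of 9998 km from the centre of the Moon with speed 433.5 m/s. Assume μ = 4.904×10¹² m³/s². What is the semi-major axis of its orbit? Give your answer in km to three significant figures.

r = 9.998×10⁶ m.
Specific orbital energy ε = v²/2 − μ/r = (433.5)²/2 − 4.904×10¹²/9.998×10⁶ = -3.965×10⁵ J/kg.
Since ε = −μ/(2a), a = −μ/(2ε) = 6.184×10⁶ m = 6183.5 km.

a ≈ 6180 km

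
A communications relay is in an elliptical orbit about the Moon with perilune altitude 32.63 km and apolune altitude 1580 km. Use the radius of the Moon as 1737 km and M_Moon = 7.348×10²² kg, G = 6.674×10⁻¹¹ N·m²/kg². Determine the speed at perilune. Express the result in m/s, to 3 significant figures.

μ = GM = 6.674×10⁻¹¹ × 7.348×10²² = 4.904×10¹² m³/s².
r_p = 1737 + 32.63 = 1769.6 km = 1.7696×10⁶ m.
r_a = 1737 + 1580 = 3317.0 km = 3.3170×10⁶ m.
Semi-major axis a = (r_p + r_a)/2 = 2543.3 km = 2.543×10⁶ m.
Vis-viva: v² = μ(2/r − 1/a) = 4.904×10¹² × (1.130×10⁻⁶ − 3.932×10⁻⁷) = 3.614×10⁶ m²/s².
v = 1901 m/s.

v ≈ 1900 m/s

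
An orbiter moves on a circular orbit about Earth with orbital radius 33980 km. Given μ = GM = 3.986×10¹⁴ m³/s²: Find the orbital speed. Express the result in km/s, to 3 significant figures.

r = 33980 km = 3.398×10⁷ m.
For a circular orbit v = √(μ/r) = √(3.986×10¹⁴ / 3.398×10⁷) = √(1.173×10⁷) = 3425 m/s.
That is 3.425 km/s.

v ≈ 3.42 km/s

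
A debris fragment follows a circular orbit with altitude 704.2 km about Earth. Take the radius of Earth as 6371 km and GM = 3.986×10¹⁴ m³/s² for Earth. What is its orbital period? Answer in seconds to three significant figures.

T ≈ 5920 seconds

r = 6371 + 704.2 = 7075.2 km = 7.0752×10⁶ m.
Kepler's third law: T = 2π√(r³/μ) = 2π√((7.075×10⁶)³ / 3.986×10¹⁴).
r³/μ = 8.885×10⁵ s², so T = 2π × 9.426×10² = 5.923×10³ s.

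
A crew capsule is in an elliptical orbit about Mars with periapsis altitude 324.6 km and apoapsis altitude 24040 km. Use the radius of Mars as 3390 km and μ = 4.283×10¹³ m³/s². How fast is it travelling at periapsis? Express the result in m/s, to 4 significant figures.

v ≈ 4507 m/s

r_p = 3390 + 324.6 = 3714.6 km = 3.7146×10⁶ m.
r_a = 3390 + 24040 = 27430 km = 2.7430×10⁷ m.
Semi-major axis a = (r_p + r_a)/2 = 15572 km = 1.557×10⁷ m.
Vis-viva: v² = μ(2/r − 1/a) = 4.283×10¹³ × (5.384×10⁻⁷ − 6.422×10⁻⁸) = 2.031×10⁷ m²/s².
v = 4507 m/s.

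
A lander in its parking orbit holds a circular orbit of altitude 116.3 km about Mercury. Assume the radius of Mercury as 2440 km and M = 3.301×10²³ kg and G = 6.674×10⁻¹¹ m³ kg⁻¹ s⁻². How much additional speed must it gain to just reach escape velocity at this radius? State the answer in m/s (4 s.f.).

μ = GM = 6.674×10⁻¹¹ × 3.301×10²³ = 2.203×10¹³ m³/s².
r = 2440 + 116.3 = 2556.3 km = 2.5563×10⁶ m.
Circular speed v_c = √(μ/r) = 2936 m/s.
Escape speed v_esc = √(2μ/r) = √2 × v_c = 4152 m/s.
Δv = v_esc − v_c = 1216 m/s.

Δv ≈ 1216 m/s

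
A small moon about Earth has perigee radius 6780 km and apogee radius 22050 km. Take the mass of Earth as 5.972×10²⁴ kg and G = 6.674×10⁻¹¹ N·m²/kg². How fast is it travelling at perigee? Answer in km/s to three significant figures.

μ = GM = 6.674×10⁻¹¹ × 5.972×10²⁴ = 3.986×10¹⁴ m³/s².
Semi-major axis a = (r_p + r_a)/2 = 14415 km = 1.442×10⁷ m.
Vis-viva: v² = μ(2/r − 1/a) = 3.986×10¹⁴ × (2.950×10⁻⁷ − 6.937×10⁻⁸) = 8.992×10⁷ m²/s².
v = 9483 m/s = 9.483 km/s.

v ≈ 9.48 km/s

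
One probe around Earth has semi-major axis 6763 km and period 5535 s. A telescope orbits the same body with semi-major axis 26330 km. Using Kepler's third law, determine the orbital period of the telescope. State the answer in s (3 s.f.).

Kepler's third law: T² ∝ a³, so T₂ = T₁ (a₂/a₁)^(3/2).
a₂/a₁ = 3.893, (a₂/a₁)^(3/2) = 7.682.
T₂ = 5535 × 7.682 = 42520 s.

T₂ ≈ 42500 s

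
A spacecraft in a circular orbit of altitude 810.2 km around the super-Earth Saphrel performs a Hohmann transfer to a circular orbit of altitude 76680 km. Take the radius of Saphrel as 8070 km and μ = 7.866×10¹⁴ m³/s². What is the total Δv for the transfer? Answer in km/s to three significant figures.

Δv_total ≈ 4.97 km/s

r₁ = 8070 + 810.2 = 8880.2 km = 8.8802×10⁶ m.
r₂ = 8070 + 76680 = 84750 km = 8.4750×10⁷ m.
Transfer ellipse a_t = (r₁ + r₂)/2 = 4.682×10⁷ m.
At r₁: circular v_c1 = √(μ/r₁) = 9412 m/s; transfer-periapsis v_p = √[μ(2/r₁ − 1/a_t)] = 12660 m/s.
Δv₁ = v_p − v_c1 = 3252 m/s.
At r₂: circular v_c2 = √(μ/r₂) = 3047 m/s; transfer-apoapsis v_a = √[μ(2/r₂ − 1/a_t)] = 1327 m/s.
Δv₂ = v_c2 − v_a = 1720 m/s.
Total Δv = Δv₁ + Δv₂ = 4971 m/s = 4.971 km/s.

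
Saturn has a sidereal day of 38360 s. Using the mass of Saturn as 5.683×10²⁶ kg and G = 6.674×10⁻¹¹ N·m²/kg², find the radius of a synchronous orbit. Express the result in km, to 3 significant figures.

μ = GM = 6.674×10⁻¹¹ × 5.683×10²⁶ = 3.793×10¹⁶ m³/s².
A synchronous orbit has period T, so by Kepler's third law a = (μT²/4π²)^(1/3).
μT²/4π² = 3.793×10¹⁶ × (3.836×10⁴)² / 39.48 = 1.414×10²⁴ m³.
a = 1.122×10⁸ m = 1.1223×10⁵ km.

r_sync ≈ 1.12×10⁵ km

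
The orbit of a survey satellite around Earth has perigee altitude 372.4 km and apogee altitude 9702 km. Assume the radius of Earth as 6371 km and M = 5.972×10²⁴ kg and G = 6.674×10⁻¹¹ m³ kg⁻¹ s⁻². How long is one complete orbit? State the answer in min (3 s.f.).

μ = GM = 6.674×10⁻¹¹ × 5.972×10²⁴ = 3.986×10¹⁴ m³/s².
r_p = 6371 + 372.4 = 6743.4 km = 6.7434×10⁶ m.
r_a = 6371 + 9702 = 16073 km = 1.6073×10⁷ m.
Semi-major axis a = (r_p + r_a)/2 = (6743.4 + 16073)/2 = 11408 km = 1.141×10⁷ m.
By Kepler's third law T = 2π√(a³/μ) = 2π × 1.930×10³ = 1.213×10⁴ s.
= 202.1 min.

T ≈ 202 min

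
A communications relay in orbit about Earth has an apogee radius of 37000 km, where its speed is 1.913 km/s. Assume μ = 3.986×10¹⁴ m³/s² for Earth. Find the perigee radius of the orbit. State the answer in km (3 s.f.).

perigee radius ≈ 7570 km

r_a = 3.700×10⁷ m.
Specific energy ε = v²/2 − μ/r = -8.943×10⁶ J/kg, so a = −μ/(2ε) = 2.229×10⁷ m.
The apsides satisfy r_p + r_a = 2a, so the perigee radius is 2a − r_a = 7.570×10⁶ m = 7570.2 km.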